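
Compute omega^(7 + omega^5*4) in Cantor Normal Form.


omega^(7 + omega^5*4):
In ordinal addition a term is absorbed by a following term of strictly larger exponent: 0 < 5, so 7 + omega^5*4 = omega^5*4.
omega raised to a CNF ordinal is a single CNF term: Result = omega^(omega^5*4)

omega^(omega^5*4)


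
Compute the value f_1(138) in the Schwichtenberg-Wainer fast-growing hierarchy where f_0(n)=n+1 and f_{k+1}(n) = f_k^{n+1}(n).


f_1(138) = f_0^139(138)
f_0 adds 1 each time, applied 139 times.
f_1(138) = 138 + 139 = 277

277


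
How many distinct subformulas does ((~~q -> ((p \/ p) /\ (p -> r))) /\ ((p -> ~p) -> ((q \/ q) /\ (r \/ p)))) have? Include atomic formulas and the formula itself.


Formula: ((~~q -> ((p \/ p) /\ (p -> r))) /\ ((p -> ~p) -> ((q \/ q) /\ (r \/ p))))
Subformulas found:
  1. r
  2. q
  3. p
  4. ~p
  5. ~q
  6. ~~q
  7. (p \/ p)
  8. (r \/ p)
  9. (q \/ q)
  10. (p -> r)
  11. (p -> ~p)
  12. ((q \/ q) /\ (r \/ p))
  13. ((p \/ p) /\ (p -> r))
  14. (~~q -> ((p \/ p) /\ (p -> r)))
  15. ((p -> ~p) -> ((q \/ q) /\ (r \/ p)))
  16. ((~~q -> ((p \/ p) /\ (p -> r))) /\ ((p -> ~p) -> ((q \/ q) /\ (r \/ p))))
Total distinct subformulas = 16

16


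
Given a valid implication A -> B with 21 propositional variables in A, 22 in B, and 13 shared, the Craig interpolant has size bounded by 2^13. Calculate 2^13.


Shared atoms = 13
Craig interpolant size bound = 2^13
= 8192

8192


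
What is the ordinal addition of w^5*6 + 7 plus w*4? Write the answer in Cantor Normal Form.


Ordinal addition (w^5*6 + 7) + w*4:
alpha's leading term has exponent 5 > beta's exponent 1, so it survives.
alpha's tail term has exponent 0 < beta's exponent 1, so it is absorbed by beta.
In ordinal addition, any term followed by a strictly larger-exponent term is absorbed.
Result = w^5*6 + w*4

w^5*6 + w*4


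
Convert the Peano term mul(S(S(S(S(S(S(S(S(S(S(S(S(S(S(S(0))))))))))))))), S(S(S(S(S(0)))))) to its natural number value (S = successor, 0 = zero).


mul(S^15(0), S^5(0)):
S^15(0) = 15
S^5(0) = 5
15 * 5 = 75

75


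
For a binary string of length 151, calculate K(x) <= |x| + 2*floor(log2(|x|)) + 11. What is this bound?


floor(log2(151)) = 7
2 * 7 = 14
K(x) <= 151 + 14 + 11 = 176

176


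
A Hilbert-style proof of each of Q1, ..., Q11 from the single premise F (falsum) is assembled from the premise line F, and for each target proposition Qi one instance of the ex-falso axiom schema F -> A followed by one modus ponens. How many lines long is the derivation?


Ex falso, line by line:
- 1 premise line (F)
- 11 targets, each needing 1 axiom instance (F -> Qi) + 1 MP = 2 lines: 2 * 11 = 22
Total = 1 + 22 = 23 lines.

23


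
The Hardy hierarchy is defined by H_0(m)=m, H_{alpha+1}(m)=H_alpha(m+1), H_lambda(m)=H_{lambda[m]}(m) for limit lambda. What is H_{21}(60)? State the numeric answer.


H_21(60):
For finite ordinals k, H_k(n) = n + k (each successor step adds 1).
H_21(60) = 60 + 21 = 81

81


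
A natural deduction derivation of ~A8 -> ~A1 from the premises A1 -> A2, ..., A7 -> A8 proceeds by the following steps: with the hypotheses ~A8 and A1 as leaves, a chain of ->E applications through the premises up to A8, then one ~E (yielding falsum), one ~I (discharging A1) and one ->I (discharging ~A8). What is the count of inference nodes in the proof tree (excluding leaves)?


From hypothesis A1, 7 ->E steps along the 7 premises yield A8.
~E with hypothesis ~A8 gives falsum (1 node); ~I discharging A1 gives ~A1 (1 node); ->I discharging ~A8 gives the goal (1 node).
Total = 7 + 3 = 10 inference nodes.

10


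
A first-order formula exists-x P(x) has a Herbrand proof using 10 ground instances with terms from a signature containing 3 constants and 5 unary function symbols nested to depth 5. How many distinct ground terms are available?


Herbrand terms by depth:
Depth 0: 3 constants
Depth 1: 15 new terms (running total: 18)
Depth 2: 75 new terms (running total: 93)
Depth 3: 375 new terms (running total: 468)
Depth 4: 1875 new terms (running total: 2343)
Depth 5: 9375 new terms (running total: 11718)
Total distinct ground terms = 11718

11718


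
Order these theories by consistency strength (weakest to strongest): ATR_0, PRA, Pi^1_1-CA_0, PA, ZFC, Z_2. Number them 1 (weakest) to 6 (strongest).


Ordering by consistency strength:
1. PRA
2. PA
3. ATR_0
4. Pi^1_1-CA_0
5. Z_2
6. ZFC


ATR_0=3, PRA=1, Pi^1_1-CA_0=4, PA=2, ZFC=6, Z_2=5


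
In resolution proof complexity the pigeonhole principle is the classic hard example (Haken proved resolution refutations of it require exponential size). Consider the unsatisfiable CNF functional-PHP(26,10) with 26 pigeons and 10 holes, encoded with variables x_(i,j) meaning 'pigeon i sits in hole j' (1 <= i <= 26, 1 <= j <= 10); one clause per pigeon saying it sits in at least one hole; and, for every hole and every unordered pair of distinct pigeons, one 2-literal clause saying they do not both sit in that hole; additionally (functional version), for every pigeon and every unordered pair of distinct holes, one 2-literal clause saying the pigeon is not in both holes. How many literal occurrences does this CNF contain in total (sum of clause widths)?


functional-PHP(26,10): 26 pigeons, 10 holes, 26*10 = 260 variables.
- pigeon clauses: one per pigeon -> 26 clauses of width 10 -> 260 literals
- hole clauses: 10 holes * C(26,2) = 10 * 325 -> 3250 clauses of width 2 -> 6500 literals
- functional clauses: 26 pigeons * C(10,2) = 26 * 45 -> 1170 clauses of width 2 -> 2340 literals
Total literal occurrences = 260 + 6500 + 2340 = 9100

9100


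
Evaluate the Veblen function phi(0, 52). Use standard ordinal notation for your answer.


phi(0, 52):
phi(0, beta) = omega^beta by definition.
phi(0, 52) = omega^52

omega^52


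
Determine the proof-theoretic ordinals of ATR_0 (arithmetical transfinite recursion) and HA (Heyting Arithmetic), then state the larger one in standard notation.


Proof-theoretic ordinal of ATR_0 (arithmetical transfinite recursion): Gamma_0
Proof-theoretic ordinal of HA (Heyting Arithmetic): epsilon_0
Comparing: epsilon_0 < Gamma_0.
The larger ordinal is Gamma_0 (from ATR_0 (arithmetical transfinite recursion)).

Gamma_0


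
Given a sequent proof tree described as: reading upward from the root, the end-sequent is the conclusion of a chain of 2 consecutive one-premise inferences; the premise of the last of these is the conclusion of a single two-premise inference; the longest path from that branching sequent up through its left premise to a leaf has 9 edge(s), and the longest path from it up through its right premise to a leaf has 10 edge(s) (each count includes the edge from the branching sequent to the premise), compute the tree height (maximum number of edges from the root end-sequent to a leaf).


Longest path through the left premise: 9 edges (measured from the branching sequent)
Longest path through the right premise: 10 edges
Height of the subtree rooted at the branching sequent: max(9, 10) = 10
The branching sequent sits 2 edges above the root (the chain of one-premise inferences), so height = 10 + 2 = 12

12


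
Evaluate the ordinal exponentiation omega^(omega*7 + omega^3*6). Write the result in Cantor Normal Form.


omega^(omega*7 + omega^3*6):
In ordinal addition a term is absorbed by a following term of strictly larger exponent: 1 < 3, so omega*7 + omega^3*6 = omega^3*6.
omega raised to a CNF ordinal is a single CNF term: Result = omega^(omega^3*6)

omega^(omega^3*6)


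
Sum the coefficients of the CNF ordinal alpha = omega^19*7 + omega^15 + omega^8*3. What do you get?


CNF: omega^19*7 + omega^15 + omega^8*3
Coefficients: 7 + 1 + 3 = 11

11


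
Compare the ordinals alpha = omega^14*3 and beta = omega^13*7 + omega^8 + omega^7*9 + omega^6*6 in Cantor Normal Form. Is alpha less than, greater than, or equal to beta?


Compare term by term from highest exponent:
alpha = omega^14*3
beta = omega^13*7 + omega^8 + omega^7*9 + omega^6*6
Term 1: alpha has omega^14*3, beta has omega^13*7
Term 2: alpha has omega^0*0, beta has omega^8*1
Term 3: alpha has omega^0*0, beta has omega^7*9
Term 4: alpha has omega^0*0, beta has omega^6*6
Result: alpha > beta

alpha > beta


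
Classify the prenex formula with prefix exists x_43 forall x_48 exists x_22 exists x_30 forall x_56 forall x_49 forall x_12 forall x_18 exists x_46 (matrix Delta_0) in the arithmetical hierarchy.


Leading quantifier is exists, so the class is Sigma.
Number of quantifier blocks = alternations + 1 = 4 + 1 = 5.
Classification: Sigma_5

Sigma_5


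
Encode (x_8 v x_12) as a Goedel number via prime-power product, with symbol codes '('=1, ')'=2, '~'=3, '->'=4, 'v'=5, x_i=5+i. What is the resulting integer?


Formula: (x_8 v x_12)
Symbol codes: [1, 13, 5, 17, 2]
Primes: [2, 3, 5, 7, 11]
p_1^1 = 2^1 = 2
p_2^13 = 3^13 = 1594323
p_3^5 = 5^5 = 3125
p_4^17 = 7^17 = 232630513987207
p_5^2 = 11^2 = 121
Product = 280484185332167030807381250

280484185332167030807381250


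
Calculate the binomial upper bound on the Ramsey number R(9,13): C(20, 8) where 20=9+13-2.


R(9,13) <= C(9+13-2, 9-1) = C(20, 8)
C(20, 8) = 20! / (8! * 12!)
= 125970

125970


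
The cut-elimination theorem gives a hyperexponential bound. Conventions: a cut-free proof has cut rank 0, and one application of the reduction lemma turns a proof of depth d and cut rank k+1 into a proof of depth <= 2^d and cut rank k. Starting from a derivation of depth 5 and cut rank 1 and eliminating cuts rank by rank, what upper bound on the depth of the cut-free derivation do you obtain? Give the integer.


Each rank reduction sends depth d to at most 2^d; cut rank r needs r reductions.
2_0(5) = 5
2_1(5) = 2^5 = 32
Cut-free depth bound = 32

32


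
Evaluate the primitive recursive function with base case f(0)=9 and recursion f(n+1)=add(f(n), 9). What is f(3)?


f(0) = 9
f(1) = add(f(0), 9) = add(9, 9) = 18
f(2) = add(f(1), 9) = add(18, 9) = 27
f(3) = add(f(2), 9) = add(27, 9) = 36


36


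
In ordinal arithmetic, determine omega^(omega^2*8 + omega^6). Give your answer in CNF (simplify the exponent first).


omega^(omega^2*8 + omega^6):
In ordinal addition a term is absorbed by a following term of strictly larger exponent: 2 < 6, so omega^2*8 + omega^6 = omega^6.
omega raised to a CNF ordinal is a single CNF term: Result = omega^(omega^6)

omega^(omega^6)


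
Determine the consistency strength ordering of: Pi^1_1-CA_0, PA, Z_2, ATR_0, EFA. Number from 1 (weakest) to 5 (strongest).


Ordering by consistency strength:
1. EFA
2. PA
3. ATR_0
4. Pi^1_1-CA_0
5. Z_2


Pi^1_1-CA_0=4, PA=2, Z_2=5, ATR_0=3, EFA=1


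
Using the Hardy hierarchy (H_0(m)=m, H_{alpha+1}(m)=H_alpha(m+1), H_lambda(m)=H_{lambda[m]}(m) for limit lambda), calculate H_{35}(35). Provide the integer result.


H_35(35):
For finite ordinals k, H_k(n) = n + k (each successor step adds 1).
H_35(35) = 35 + 35 = 70

70


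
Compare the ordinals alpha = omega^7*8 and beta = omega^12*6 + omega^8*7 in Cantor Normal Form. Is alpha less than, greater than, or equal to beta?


Compare term by term from highest exponent:
alpha = omega^7*8
beta = omega^12*6 + omega^8*7
Term 1: alpha has omega^7*8, beta has omega^12*6
Term 2: alpha has omega^0*0, beta has omega^8*7
Result: alpha < beta

alpha < beta


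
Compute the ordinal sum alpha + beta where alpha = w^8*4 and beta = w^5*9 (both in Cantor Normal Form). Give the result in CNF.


Ordinal addition w^8*4 + w^5*9:
Leading exponent of alpha (8) > leading exponent of beta (5).
Since alpha's term has higher exponent than beta's leading term,
the sum is simply alpha followed by beta.
Result = w^8*4 + w^5*9

w^8*4 + w^5*9


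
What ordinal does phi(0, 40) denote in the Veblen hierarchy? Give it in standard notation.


phi(0, 40):
phi(0, beta) = omega^beta by definition.
phi(0, 40) = omega^40

omega^40


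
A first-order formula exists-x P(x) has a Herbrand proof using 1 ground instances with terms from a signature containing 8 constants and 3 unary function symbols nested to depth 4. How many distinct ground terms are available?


Herbrand terms by depth:
Depth 0: 8 constants
Depth 1: 24 new terms (running total: 32)
Depth 2: 72 new terms (running total: 104)
Depth 3: 216 new terms (running total: 320)
Depth 4: 648 new terms (running total: 968)
Total distinct ground terms = 968

968


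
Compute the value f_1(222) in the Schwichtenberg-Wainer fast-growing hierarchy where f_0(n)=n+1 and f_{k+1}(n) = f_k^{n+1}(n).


f_1(222) = f_0^223(222)
f_0 adds 1 each time, applied 223 times.
f_1(222) = 222 + 223 = 445

445


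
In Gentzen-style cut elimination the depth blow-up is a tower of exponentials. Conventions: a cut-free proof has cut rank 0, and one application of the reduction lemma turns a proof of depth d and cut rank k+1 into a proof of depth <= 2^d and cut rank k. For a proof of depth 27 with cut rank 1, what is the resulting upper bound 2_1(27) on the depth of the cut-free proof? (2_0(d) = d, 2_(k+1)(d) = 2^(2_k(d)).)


Each rank reduction sends depth d to at most 2^d; cut rank r needs r reductions.
2_0(27) = 27
2_1(27) = 2^27 = 134217728
Cut-free depth bound = 134217728

134217728


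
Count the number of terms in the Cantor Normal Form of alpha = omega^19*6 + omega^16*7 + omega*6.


CNF: omega^19*6 + omega^16*7 + omega*6
Count the summands separated by '+':
  term 1: omega^19*6
  term 2: omega^16*7
  term 3: omega*6
Total terms = 3

3


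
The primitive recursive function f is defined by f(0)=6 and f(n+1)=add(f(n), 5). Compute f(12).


f(0) = 6
f(1) = add(f(0), 5) = add(6, 5) = 11
f(2) = add(f(1), 5) = add(11, 5) = 16
f(3) = add(f(2), 5) = add(16, 5) = 21
f(4) = add(f(3), 5) = add(21, 5) = 26
f(5) = add(f(4), 5) = add(26, 5) = 31
f(6) = add(f(5), 5) = add(31, 5) = 36
f(7) = add(f(6), 5) = add(36, 5) = 41
f(8) = add(f(7), 5) = add(41, 5) = 46
f(9) = add(f(8), 5) = add(46, 5) = 51
f(10) = add(f(9), 5) = add(51, 5) = 56
f(11) = add(f(10), 5) = add(56, 5) = 61
f(12) = add(f(11), 5) = add(61, 5) = 66


66


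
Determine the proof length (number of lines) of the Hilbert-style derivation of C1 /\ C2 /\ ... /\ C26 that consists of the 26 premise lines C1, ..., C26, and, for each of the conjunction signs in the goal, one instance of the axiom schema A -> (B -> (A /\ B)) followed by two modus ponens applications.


Conjoining 26 premises:
- 26 premise lines
- the goal has 25 conjunction signs; each costs 1 axiom instance + 2 MP = 3 lines: 3 * 25 = 75
Total = 26 + 75 = 101 lines.

101


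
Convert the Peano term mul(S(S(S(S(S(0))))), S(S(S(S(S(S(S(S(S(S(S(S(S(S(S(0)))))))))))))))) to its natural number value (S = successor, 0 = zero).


mul(S^5(0), S^15(0)):
S^5(0) = 5
S^15(0) = 15
5 * 15 = 75

75


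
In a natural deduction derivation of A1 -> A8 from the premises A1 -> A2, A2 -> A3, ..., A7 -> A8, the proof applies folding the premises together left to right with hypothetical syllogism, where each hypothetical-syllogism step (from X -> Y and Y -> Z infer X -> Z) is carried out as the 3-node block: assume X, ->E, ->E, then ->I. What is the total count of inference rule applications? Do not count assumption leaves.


There are 7 premises in the chain. The first HS step combines premises 1 and 2; each further premise needs one more HS step.
So 7 premises require 7 - 1 = 6 hypothetical-syllogism steps.
Each HS step uses 3 inference nodes (->E, ->E, ->I).
6 * 3 = 18 total inference nodes.

18


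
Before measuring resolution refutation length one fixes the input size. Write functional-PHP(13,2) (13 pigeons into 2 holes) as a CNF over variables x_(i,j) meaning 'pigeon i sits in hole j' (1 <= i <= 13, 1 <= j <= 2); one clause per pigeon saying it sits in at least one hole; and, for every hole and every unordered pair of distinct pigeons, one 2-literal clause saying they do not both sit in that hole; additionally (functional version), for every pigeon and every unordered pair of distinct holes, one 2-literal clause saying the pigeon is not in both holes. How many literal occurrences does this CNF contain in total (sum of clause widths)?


functional-PHP(13,2): 13 pigeons, 2 holes, 13*2 = 26 variables.
- pigeon clauses: one per pigeon -> 13 clauses of width 2 -> 26 literals
- hole clauses: 2 holes * C(13,2) = 2 * 78 -> 156 clauses of width 2 -> 312 literals
- functional clauses: 13 pigeons * C(2,2) = 13 * 1 -> 13 clauses of width 2 -> 26 literals
Total literal occurrences = 26 + 312 + 26 = 364

364


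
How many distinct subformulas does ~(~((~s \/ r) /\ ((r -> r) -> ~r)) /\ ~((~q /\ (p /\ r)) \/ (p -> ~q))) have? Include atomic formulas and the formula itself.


Formula: ~(~((~s \/ r) /\ ((r -> r) -> ~r)) /\ ~((~q /\ (p /\ r)) \/ (p -> ~q)))
Subformulas found:
  1. r
  2. q
  3. s
  4. p
  5. ~r
  6. ~s
  7. ~q
  8. (p /\ r)
  9. (r -> r)
  10. (p -> ~q)
  11. (~s \/ r)
  12. (~q /\ (p /\ r))
  13. ((r -> r) -> ~r)
  14. ((~q /\ (p /\ r)) \/ (p -> ~q))
  15. ((~s \/ r) /\ ((r -> r) -> ~r))
  16. ~((~q /\ (p /\ r)) \/ (p -> ~q))
  17. ~((~s \/ r) /\ ((r -> r) -> ~r))
  18. (~((~s \/ r) /\ ((r -> r) -> ~r)) /\ ~((~q /\ (p /\ r)) \/ (p -> ~q)))
  19. ~(~((~s \/ r) /\ ((r -> r) -> ~r)) /\ ~((~q /\ (p /\ r)) \/ (p -> ~q)))
Total distinct subformulas = 19

19


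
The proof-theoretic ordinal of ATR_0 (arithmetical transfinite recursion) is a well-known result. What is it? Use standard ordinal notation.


The proof-theoretic ordinal of ATR_0 (arithmetical transfinite recursion) is a standard result in ordinal analysis.
This ordinal is the supremum of order types of primitive recursive well-orderings
that the theory can prove to be well-ordered.
For ATR_0 (arithmetical transfinite recursion), the proof-theoretic ordinal is Gamma_0.

Gamma_0


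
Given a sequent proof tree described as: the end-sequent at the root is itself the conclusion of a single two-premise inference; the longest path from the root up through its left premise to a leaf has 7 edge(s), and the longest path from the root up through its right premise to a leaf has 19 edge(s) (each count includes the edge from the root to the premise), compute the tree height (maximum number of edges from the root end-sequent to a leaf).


Longest path through the left premise: 7 edges (measured from the branching sequent)
Longest path through the right premise: 19 edges
Height of the subtree rooted at the branching sequent: max(7, 19) = 19
The branching sequent is the root itself.
Total height = 19

19


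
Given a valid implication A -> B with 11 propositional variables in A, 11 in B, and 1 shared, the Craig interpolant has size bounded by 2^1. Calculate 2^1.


Shared atoms = 1
Craig interpolant size bound = 2^1
= 2

2


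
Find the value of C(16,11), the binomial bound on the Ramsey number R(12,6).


R(12,6) <= C(12+6-2, 12-1) = C(16, 11)
C(16, 11) = 16! / (11! * 5!)
= 4368

4368


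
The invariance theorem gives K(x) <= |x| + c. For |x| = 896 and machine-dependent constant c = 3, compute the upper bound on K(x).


K(x) <= |x| + c = 896 + 3 = 899

899


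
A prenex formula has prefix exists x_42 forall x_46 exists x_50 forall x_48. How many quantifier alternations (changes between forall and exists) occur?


Walk the prefix and count type changes:
  position 1: exists -> forall <-- alternation
  position 2: forall -> exists <-- alternation
  position 3: exists -> forall <-- alternation
Total alternations = 3

3


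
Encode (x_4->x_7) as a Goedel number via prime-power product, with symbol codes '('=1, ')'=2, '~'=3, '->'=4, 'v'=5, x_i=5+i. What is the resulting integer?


Formula: (x_4->x_7)
Symbol codes: [1, 9, 4, 12, 2]
Primes: [2, 3, 5, 7, 11]
p_1^1 = 2^1 = 2
p_2^9 = 3^9 = 19683
p_3^4 = 5^4 = 625
p_4^12 = 7^12 = 13841287201
p_5^2 = 11^2 = 121
Product = 41206255966564053750

41206255966564053750


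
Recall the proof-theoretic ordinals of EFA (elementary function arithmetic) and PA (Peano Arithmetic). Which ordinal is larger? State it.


Proof-theoretic ordinal of EFA (elementary function arithmetic): omega^3
Proof-theoretic ordinal of PA (Peano Arithmetic): epsilon_0
Comparing: omega^3 < epsilon_0.
The larger ordinal is epsilon_0 (from PA (Peano Arithmetic)).

epsilon_0


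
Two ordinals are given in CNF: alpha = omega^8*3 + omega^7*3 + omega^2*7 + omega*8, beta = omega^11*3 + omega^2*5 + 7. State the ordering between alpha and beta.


Compare term by term from highest exponent:
alpha = omega^8*3 + omega^7*3 + omega^2*7 + omega*8
beta = omega^11*3 + omega^2*5 + 7
Term 1: alpha has omega^8*3, beta has omega^11*3
Term 2: alpha has omega^7*3, beta has omega^2*5
Term 3: alpha has omega^2*7, beta has omega^0*7
Term 4: alpha has omega^1*8, beta has omega^0*0
Result: alpha < beta

alpha < beta


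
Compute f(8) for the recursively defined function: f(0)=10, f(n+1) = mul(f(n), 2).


f(0) = 10
f(1) = mul(f(0), 2) = mul(10, 2) = 20
f(2) = mul(f(1), 2) = mul(20, 2) = 40
f(3) = mul(f(2), 2) = mul(40, 2) = 80
f(4) = mul(f(3), 2) = mul(80, 2) = 160
f(5) = mul(f(4), 2) = mul(160, 2) = 320
f(6) = mul(f(5), 2) = mul(320, 2) = 640
f(7) = mul(f(6), 2) = mul(640, 2) = 1280
f(8) = mul(f(7), 2) = mul(1280, 2) = 2560


2560


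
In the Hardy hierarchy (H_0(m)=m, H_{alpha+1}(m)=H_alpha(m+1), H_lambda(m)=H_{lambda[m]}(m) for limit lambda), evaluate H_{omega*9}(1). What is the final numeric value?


H_{omega*9}(1):
For the Hardy hierarchy, H_{omega*k}(n) = 2^k * n.
2^9 = 512.
512 * 1 = 512

512


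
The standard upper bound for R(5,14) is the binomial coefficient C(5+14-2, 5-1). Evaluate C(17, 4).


R(5,14) <= C(5+14-2, 5-1) = C(17, 4)
C(17, 4) = 17! / (4! * 13!)
= 2380

2380


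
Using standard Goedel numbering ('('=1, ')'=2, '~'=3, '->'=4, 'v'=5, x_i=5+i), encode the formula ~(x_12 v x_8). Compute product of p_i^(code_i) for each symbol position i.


Formula: ~(x_12 v x_8)
Symbol codes: [3, 1, 17, 5, 13, 2]
Primes: [2, 3, 5, 7, 11, 13]
p_1^3 = 2^3 = 8
p_2^1 = 3^1 = 3
p_3^17 = 5^17 = 762939453125
p_4^5 = 7^5 = 16807
p_5^13 = 11^13 = 34522712143931
p_6^2 = 13^2 = 169
Product = 1795490564346591166497802734375000

1795490564346591166497802734375000


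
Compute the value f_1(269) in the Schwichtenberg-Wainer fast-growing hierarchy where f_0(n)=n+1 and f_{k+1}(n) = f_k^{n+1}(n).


f_1(269) = f_0^270(269)
f_0 adds 1 each time, applied 270 times.
f_1(269) = 269 + 270 = 539

539


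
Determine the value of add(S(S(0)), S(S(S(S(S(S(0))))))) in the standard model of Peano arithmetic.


add(S^2(0), S^6(0)):
S^2(0) = 2
S^6(0) = 6
2 + 6 = 8

8


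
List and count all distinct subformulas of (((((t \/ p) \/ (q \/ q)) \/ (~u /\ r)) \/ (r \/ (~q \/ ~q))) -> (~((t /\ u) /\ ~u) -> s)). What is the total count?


Formula: (((((t \/ p) \/ (q \/ q)) \/ (~u /\ r)) \/ (r \/ (~q \/ ~q))) -> (~((t /\ u) /\ ~u) -> s))
Subformulas found:
  1. r
  2. q
  3. u
  4. s
  5. t
  6. p
  7. ~u
  8. ~q
  9. (q \/ q)
  10. (t \/ p)
  11. (t /\ u)
  12. (~u /\ r)
  13. (~q \/ ~q)
  14. ((t /\ u) /\ ~u)
  15. (r \/ (~q \/ ~q))
  16. ~((t /\ u) /\ ~u)
  17. ((t \/ p) \/ (q \/ q))
  18. (~((t /\ u) /\ ~u) -> s)
  19. (((t \/ p) \/ (q \/ q)) \/ (~u /\ r))
  20. ((((t \/ p) \/ (q \/ q)) \/ (~u /\ r)) \/ (r \/ (~q \/ ~q)))
  21. (((((t \/ p) \/ (q \/ q)) \/ (~u /\ r)) \/ (r \/ (~q \/ ~q))) -> (~((t /\ u) /\ ~u) -> s))
Total distinct subformulas = 21

21


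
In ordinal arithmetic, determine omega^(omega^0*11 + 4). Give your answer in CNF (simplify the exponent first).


omega^(omega^0*11 + 4):
omega^0 = 1, so the exponent is 11 + 4 = 15 (finite ordinal addition).
Result = omega^15, already a single CNF term.

omega^15


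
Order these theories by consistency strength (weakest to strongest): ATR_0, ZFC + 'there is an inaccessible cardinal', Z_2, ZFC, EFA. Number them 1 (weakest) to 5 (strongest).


Ordering by consistency strength:
1. EFA
2. ATR_0
3. Z_2
4. ZFC
5. ZFC + 'there is an inaccessible cardinal'


ATR_0=2, ZFC + 'there is an inaccessible cardinal'=5, Z_2=3, ZFC=4, EFA=1


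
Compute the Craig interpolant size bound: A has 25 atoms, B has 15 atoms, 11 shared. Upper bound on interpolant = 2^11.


Shared atoms = 11
Craig interpolant size bound = 2^11
= 2048

2048


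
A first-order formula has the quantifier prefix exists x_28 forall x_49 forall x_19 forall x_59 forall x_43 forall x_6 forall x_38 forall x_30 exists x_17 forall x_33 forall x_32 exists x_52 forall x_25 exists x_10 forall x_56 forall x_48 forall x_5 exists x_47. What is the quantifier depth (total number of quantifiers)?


Quantifier prefix has 18 quantifier symbols.
Quantifier depth = 18

18


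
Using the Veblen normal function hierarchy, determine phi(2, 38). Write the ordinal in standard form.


phi(2, 38):
phi(2, beta) = zeta_beta (the beta-th zeta number, fixed point of epsilon).
phi(2, 38) = zeta_38

zeta_38


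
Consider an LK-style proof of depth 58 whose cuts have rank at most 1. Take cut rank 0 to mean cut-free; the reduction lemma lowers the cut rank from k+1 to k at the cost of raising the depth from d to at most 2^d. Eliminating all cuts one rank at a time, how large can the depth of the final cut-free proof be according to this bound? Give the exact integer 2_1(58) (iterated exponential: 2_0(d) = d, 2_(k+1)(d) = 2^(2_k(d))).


Each rank reduction sends depth d to at most 2^d; cut rank r needs r reductions.
2_0(58) = 58
2_1(58) = 2^58 = 288230376151711744
Cut-free depth bound = 288230376151711744

288230376151711744


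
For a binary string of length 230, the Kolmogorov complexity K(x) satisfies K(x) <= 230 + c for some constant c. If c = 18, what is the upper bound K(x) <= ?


K(x) <= |x| + c = 230 + 18 = 248

248


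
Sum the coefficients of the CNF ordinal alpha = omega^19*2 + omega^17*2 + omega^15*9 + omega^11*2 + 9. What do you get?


CNF: omega^19*2 + omega^17*2 + omega^15*9 + omega^11*2 + 9
Coefficients: 2 + 2 + 9 + 2 + 9 = 24

24


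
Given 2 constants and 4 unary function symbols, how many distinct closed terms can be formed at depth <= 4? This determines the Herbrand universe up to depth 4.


Herbrand terms by depth:
Depth 0: 2 constants
Depth 1: 8 new terms (running total: 10)
Depth 2: 32 new terms (running total: 42)
Depth 3: 128 new terms (running total: 170)
Depth 4: 512 new terms (running total: 682)
Total distinct ground terms = 682

682


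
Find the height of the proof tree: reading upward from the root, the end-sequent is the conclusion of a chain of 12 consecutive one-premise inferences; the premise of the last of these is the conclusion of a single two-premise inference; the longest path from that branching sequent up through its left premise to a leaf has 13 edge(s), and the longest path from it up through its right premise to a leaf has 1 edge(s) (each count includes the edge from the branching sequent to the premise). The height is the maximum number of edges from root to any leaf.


Longest path through the left premise: 13 edges (measured from the branching sequent)
Longest path through the right premise: 1 edges
Height of the subtree rooted at the branching sequent: max(13, 1) = 13
The branching sequent sits 12 edges above the root (the chain of one-premise inferences), so height = 13 + 12 = 25

25


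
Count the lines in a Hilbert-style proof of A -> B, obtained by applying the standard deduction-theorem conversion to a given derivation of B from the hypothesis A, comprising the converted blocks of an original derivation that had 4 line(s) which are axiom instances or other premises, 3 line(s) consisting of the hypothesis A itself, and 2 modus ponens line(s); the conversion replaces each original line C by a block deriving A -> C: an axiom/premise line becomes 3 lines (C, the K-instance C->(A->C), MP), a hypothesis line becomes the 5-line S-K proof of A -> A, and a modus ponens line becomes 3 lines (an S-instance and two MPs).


Deduction-theorem conversion, block by block:
- 4 axiom/premise lines -> 3 lines each = 12
- 3 hypothesis lines -> 5 lines each (identity proof A->A) = 15
- 2 MP lines -> 3 lines each (S-instance, MP, MP) = 6
Total = 12 + 15 + 6 = 33 lines.

33


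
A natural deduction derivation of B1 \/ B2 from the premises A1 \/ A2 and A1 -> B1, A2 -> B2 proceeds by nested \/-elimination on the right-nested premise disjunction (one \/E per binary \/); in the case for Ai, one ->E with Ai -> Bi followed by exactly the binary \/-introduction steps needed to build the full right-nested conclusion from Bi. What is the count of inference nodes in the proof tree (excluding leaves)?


Constructive dilemma with 2 branches, all disjunctions right-nested:
- \/E: the premise has 1 binary \/, each eliminated once: 1 nodes.
- ->E: one per case (Ai with Ai -> Bi gives Bi): 2 nodes.
- \/I: in case i < n, Bi needs 1 step to form Bi \/ (B(i+1) \/ ...) and then i-1 steps to prepend B(i-1), ..., B1, i.e. i steps; in case i = n, B2 needs 1 prepend steps.
  \/I total = (1 + 2 + ... + 1) + 1 = 1 + 1 = 2 nodes.
Total = 1 + 2 + 2 = 5

5


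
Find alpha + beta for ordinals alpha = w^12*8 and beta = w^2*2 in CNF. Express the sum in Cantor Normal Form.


Ordinal addition w^12*8 + w^2*2:
Leading exponent of alpha (12) > leading exponent of beta (2).
Since alpha's term has higher exponent than beta's leading term,
the sum is simply alpha followed by beta.
Result = w^12*8 + w^2*2

w^12*8 + w^2*2


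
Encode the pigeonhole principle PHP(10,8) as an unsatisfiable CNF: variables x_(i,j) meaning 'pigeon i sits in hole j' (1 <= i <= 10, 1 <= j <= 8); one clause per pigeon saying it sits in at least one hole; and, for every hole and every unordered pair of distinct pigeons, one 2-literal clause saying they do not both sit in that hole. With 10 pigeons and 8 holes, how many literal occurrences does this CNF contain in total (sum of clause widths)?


PHP(10,8): 10 pigeons, 8 holes, 10*8 = 80 variables.
- pigeon clauses: one per pigeon -> 10 clauses of width 8 -> 80 literals
- hole clauses: 8 holes * C(10,2) = 8 * 45 -> 360 clauses of width 2 -> 720 literals
Total literal occurrences = 80 + 720 = 800

800


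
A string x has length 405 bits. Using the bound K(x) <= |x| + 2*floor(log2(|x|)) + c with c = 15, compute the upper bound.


floor(log2(405)) = 8
2 * 8 = 16
K(x) <= 405 + 16 + 15 = 436

436


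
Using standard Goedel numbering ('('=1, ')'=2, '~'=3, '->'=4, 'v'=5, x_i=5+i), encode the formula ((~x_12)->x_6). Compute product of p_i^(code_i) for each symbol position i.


Formula: ((~x_12)->x_6)
Symbol codes: [1, 1, 3, 17, 2, 4, 11, 2]
Primes: [2, 3, 5, 7, 11, 13, 17, 19]
p_1^1 = 2^1 = 2
p_2^1 = 3^1 = 3
p_3^3 = 5^3 = 125
p_4^17 = 7^17 = 232630513987207
p_5^2 = 11^2 = 121
p_6^4 = 13^4 = 28561
p_7^11 = 17^11 = 34271896307633
p_8^2 = 19^2 = 361
Product = 7459883758300720649211757910950691453250

7459883758300720649211757910950691453250


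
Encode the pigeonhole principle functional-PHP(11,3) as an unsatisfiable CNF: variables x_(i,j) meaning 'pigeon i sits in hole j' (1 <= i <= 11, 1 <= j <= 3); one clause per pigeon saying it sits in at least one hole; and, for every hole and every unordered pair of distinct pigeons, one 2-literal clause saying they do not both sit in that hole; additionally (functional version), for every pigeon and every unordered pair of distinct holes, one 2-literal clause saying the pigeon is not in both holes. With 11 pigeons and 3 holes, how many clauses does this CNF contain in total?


functional-PHP(11,3): 11 pigeons, 3 holes, 11*3 = 33 variables.
- pigeon clauses: one per pigeon -> 11 clauses
- hole clauses: 3 holes * C(11,2) = 3 * 55 -> 165 clauses
- functional clauses: 11 pigeons * C(3,2) = 11 * 3 -> 33 clauses
Total clauses = 11 + 165 + 33 = 209

209


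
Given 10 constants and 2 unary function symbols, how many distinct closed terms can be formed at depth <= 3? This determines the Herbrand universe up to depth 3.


Herbrand terms by depth:
Depth 0: 10 constants
Depth 1: 20 new terms (running total: 30)
Depth 2: 40 new terms (running total: 70)
Depth 3: 80 new terms (running total: 150)
Total distinct ground terms = 150

150


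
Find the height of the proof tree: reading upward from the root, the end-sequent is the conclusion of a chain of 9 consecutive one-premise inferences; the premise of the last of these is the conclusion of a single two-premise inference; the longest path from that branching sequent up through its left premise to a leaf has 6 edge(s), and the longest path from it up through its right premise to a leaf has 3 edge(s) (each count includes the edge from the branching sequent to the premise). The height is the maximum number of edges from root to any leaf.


Longest path through the left premise: 6 edges (measured from the branching sequent)
Longest path through the right premise: 3 edges
Height of the subtree rooted at the branching sequent: max(6, 3) = 6
The branching sequent sits 9 edges above the root (the chain of one-premise inferences), so height = 6 + 9 = 15

15


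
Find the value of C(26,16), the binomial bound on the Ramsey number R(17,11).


R(17,11) <= C(17+11-2, 17-1) = C(26, 16)
C(26, 16) = 26! / (16! * 10!)
= 5311735

5311735


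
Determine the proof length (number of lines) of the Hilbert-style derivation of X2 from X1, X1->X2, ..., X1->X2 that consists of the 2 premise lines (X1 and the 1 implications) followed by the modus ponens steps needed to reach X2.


We have 2 premise lines: X1 and 1 implications.
Each implication is detached once by MP, giving 1 MP lines.
2 premise lines + 1 MP lines = 3 total lines.

3


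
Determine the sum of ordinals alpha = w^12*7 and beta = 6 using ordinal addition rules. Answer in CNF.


Ordinal addition w^12*7 + 6:
Leading exponent of alpha (12) > leading exponent of beta (0).
Since alpha's term has higher exponent than beta's leading term,
the sum is simply alpha followed by beta.
Result = w^12*7 + 6

w^12*7 + 6


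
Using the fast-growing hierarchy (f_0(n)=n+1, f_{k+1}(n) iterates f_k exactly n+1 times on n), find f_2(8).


f_2(8) = f_1^9(8)
f_1(m) = 2m + 1.
Iterating: f_1^k(n) = 2^k*(n+1) - 1.
f_2(8) = 2^9*(8+1) - 1 = 512*9 - 1 = 4607

4607


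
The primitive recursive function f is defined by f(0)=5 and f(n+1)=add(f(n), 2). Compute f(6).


f(0) = 5
f(1) = add(f(0), 2) = add(5, 2) = 7
f(2) = add(f(1), 2) = add(7, 2) = 9
f(3) = add(f(2), 2) = add(9, 2) = 11
f(4) = add(f(3), 2) = add(11, 2) = 13
f(5) = add(f(4), 2) = add(13, 2) = 15
f(6) = add(f(5), 2) = add(15, 2) = 17


17


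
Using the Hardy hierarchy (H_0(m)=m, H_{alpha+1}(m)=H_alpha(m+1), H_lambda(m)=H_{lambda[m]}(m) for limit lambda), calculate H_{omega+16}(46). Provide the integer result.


H_{omega+16}(46):
Unwind the 16 successor steps: H_{omega+16}(46) = H_omega(46+16) = H_omega(62).
H_omega(m) = H_m(m) = m + m = 2m.
Result = 2 * 62 = 124

124


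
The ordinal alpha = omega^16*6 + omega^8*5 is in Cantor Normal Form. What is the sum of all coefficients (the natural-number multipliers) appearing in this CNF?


CNF: omega^16*6 + omega^8*5
Coefficients: 6 + 5 = 11

11


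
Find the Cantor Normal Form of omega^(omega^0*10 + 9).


omega^(omega^0*10 + 9):
omega^0 = 1, so the exponent is 10 + 9 = 19 (finite ordinal addition).
Result = omega^19, already a single CNF term.

omega^19


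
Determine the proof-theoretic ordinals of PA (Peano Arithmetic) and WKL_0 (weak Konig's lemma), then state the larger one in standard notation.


Proof-theoretic ordinal of PA (Peano Arithmetic): epsilon_0
Proof-theoretic ordinal of WKL_0 (weak Konig's lemma): omega^omega
Comparing: omega^omega < epsilon_0.
The larger ordinal is epsilon_0 (from PA (Peano Arithmetic)).

epsilon_0


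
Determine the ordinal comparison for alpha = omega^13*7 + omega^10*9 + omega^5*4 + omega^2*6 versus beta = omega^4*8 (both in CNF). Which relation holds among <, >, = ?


Compare term by term from highest exponent:
alpha = omega^13*7 + omega^10*9 + omega^5*4 + omega^2*6
beta = omega^4*8
Term 1: alpha has omega^13*7, beta has omega^4*8
Term 2: alpha has omega^10*9, beta has omega^0*0
Term 3: alpha has omega^5*4, beta has omega^0*0
Term 4: alpha has omega^2*6, beta has omega^0*0
Result: alpha > beta

alpha > beta


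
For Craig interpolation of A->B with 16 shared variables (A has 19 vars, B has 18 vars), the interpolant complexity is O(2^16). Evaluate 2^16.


Shared atoms = 16
Craig interpolant size bound = 2^16
= 65536

65536


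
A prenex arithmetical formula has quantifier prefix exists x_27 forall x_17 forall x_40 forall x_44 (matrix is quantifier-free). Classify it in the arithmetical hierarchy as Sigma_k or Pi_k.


Leading quantifier is exists, so the class is Sigma.
Number of quantifier blocks = alternations + 1 = 1 + 1 = 2.
Classification: Sigma_2

Sigma_2


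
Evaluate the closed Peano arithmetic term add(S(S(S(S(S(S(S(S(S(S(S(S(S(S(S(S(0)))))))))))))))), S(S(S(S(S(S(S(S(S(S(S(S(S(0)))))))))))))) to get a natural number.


add(S^16(0), S^13(0)):
S^16(0) = 16
S^13(0) = 13
16 + 13 = 29

29


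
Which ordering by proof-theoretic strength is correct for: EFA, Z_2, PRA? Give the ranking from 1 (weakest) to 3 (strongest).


Ordering by consistency strength:
1. EFA
2. PRA
3. Z_2


EFA=1, Z_2=3, PRA=2


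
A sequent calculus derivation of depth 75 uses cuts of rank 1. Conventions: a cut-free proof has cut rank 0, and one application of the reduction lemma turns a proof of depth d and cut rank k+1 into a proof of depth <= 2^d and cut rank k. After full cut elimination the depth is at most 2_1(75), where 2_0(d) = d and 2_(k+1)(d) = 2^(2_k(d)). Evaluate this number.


Each rank reduction sends depth d to at most 2^d; cut rank r needs r reductions.
2_0(75) = 75
2_1(75) = 2^75 = 37778931862957161709568
Cut-free depth bound = 37778931862957161709568

37778931862957161709568


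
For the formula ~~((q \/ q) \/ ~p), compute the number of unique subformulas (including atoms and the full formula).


Formula: ~~((q \/ q) \/ ~p)
Subformulas found:
  1. q
  2. p
  3. ~p
  4. (q \/ q)
  5. ((q \/ q) \/ ~p)
  6. ~((q \/ q) \/ ~p)
  7. ~~((q \/ q) \/ ~p)
Total distinct subformulas = 7

7


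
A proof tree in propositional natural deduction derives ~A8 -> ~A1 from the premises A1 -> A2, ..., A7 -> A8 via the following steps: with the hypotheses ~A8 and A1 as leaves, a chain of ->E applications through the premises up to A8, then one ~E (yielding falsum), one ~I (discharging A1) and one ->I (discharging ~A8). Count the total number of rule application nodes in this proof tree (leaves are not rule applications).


From hypothesis A1, 7 ->E steps along the 7 premises yield A8.
~E with hypothesis ~A8 gives falsum (1 node); ~I discharging A1 gives ~A1 (1 node); ->I discharging ~A8 gives the goal (1 node).
Total = 7 + 3 = 10 inference nodes.

10


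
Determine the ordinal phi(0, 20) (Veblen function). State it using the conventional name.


phi(0, 20):
phi(0, beta) = omega^beta by definition.
phi(0, 20) = omega^20

omega^20


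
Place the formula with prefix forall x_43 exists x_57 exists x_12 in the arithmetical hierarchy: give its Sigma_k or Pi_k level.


Leading quantifier is forall, so the class is Pi.
Number of quantifier blocks = alternations + 1 = 1 + 1 = 2.
Classification: Pi_2

Pi_2


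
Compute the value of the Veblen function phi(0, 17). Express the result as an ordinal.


phi(0, 17):
phi(0, beta) = omega^beta by definition.
phi(0, 17) = omega^17

omega^17


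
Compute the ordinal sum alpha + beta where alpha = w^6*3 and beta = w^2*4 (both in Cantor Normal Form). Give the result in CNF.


Ordinal addition w^6*3 + w^2*4:
Leading exponent of alpha (6) > leading exponent of beta (2).
Since alpha's term has higher exponent than beta's leading term,
the sum is simply alpha followed by beta.
Result = w^6*3 + w^2*4

w^6*3 + w^2*4


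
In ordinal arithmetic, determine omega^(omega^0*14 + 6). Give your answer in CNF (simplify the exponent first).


omega^(omega^0*14 + 6):
omega^0 = 1, so the exponent is 14 + 6 = 20 (finite ordinal addition).
Result = omega^20, already a single CNF term.

omega^20


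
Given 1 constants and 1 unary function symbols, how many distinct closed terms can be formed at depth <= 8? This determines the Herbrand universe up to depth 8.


Herbrand terms by depth:
Depth 0: 1 constants
Depth 1: 1 new terms (running total: 2)
Depth 2: 1 new terms (running total: 3)
Depth 3: 1 new terms (running total: 4)
Depth 4: 1 new terms (running total: 5)
Depth 5: 1 new terms (running total: 6)
Depth 6: 1 new terms (running total: 7)
Depth 7: 1 new terms (running total: 8)
Depth 8: 1 new terms (running total: 9)
Total distinct ground terms = 9

9
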